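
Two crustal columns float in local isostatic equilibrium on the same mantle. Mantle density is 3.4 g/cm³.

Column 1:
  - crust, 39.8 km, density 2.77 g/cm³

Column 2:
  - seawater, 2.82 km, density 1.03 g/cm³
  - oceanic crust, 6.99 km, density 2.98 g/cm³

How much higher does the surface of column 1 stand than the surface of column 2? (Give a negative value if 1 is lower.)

For any compensation level in the mantle, the mantle terms cancel and isostasy reduces to e = (Σt_1 − Σt_2) − (Σ(ρt)_1 − Σ(ρt)_2) / ρ_m.
Σt_1 = 39.8 km; Σt_2 = 9.81 km; Σ(ρt)_1 = 110.246; Σ(ρt)_2 = 23.7348 (in km·g/cm³).
e = (39.8 − 9.81) − (110.246 − 23.7348) / 3.4 = 4.55 km.

4.55 km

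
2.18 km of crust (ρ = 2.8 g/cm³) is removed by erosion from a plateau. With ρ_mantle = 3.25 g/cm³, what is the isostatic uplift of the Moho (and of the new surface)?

1.88 km

Unloading: uplift u = e ρ_c/ρ_m = 2.18 km × 2.8/3.25 = 1.88 km.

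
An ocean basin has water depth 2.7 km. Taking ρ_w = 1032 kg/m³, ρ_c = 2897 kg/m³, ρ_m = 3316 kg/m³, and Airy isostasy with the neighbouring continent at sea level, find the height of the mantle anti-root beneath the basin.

12 km

For local isostatic compensation: replacing crust with seawater at the top is compensated by replacing crust with mantle at the base: d (ρ_c − ρ_w) = a (ρ_m − ρ_c).
a = d (ρ_c − ρ_w)/(ρ_m − ρ_c) = 2.7 km × 1865/419 = 12 km.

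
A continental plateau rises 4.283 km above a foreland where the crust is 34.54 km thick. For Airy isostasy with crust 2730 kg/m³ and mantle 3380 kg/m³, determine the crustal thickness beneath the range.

Root depth r = h ρ_c / (ρ_m − ρ_c) = 4.283 km × 2730 / 650 = 17.99 km.
Total thickness = T + h + r = 34.54 km + 4.283 km + 17.99 km = 56.8 km.

56.8 km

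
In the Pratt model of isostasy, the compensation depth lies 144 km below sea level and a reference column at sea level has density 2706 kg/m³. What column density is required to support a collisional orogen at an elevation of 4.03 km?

Pratt balance: ρ_ref D = ρ (D + h).
ρ = ρ_ref D/(D + h) = 2706 × 144 km/(144 km + 4.03 km) = 2630 kg/m³.

2630 kg/m³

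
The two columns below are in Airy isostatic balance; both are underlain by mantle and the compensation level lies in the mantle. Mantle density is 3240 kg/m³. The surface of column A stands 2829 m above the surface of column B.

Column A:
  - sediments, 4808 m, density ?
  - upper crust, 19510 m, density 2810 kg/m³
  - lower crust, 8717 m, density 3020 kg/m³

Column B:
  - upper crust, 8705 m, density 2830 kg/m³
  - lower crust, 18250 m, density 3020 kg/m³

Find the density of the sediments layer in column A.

1900 kg/m³

Take the compensation level at the base of the deeper column (depth z_c below the surface of column A) and equate Σ ρ_i t_i down to z_c; mantle fills any gap and the z_c terms cancel.
Column A: 4808×ρ + 19510×2810 + 8717×3020 + (z_c − 33035)×3240
Column B: 2829×0 + 8705×2830 + 18250×3020 + (z_c − 2829 − 26955)×3240
The z_c×3240 term appears on both sides and cancels. Collect the known terms of each column as K = Σ(ρt)_known − 3240 × (depth of known layers): K_A = 81148440 − 3240×33035 = −25884960; K_B = 79750150 − 3240×(2829 + 26955) = −16750010.
Balance: K_A + 4808×ρ = K_B, so ρ = (K_B − K_A)/4808 = 9134950/4808 = 1900 kg/m³.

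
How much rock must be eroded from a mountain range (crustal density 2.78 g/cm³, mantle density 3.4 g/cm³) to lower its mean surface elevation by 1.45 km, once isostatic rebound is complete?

7.95 km

Net drop Δ = e − u = e − e ρ_c/ρ_m = e (ρ_m − ρ_c)/ρ_m.
e = Δ ρ_m/(ρ_m − ρ_c) = 1.45 km × 3.4/0.62 = 7.95 km.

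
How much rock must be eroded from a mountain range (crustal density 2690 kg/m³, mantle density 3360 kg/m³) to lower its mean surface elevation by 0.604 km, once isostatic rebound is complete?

Net drop Δ = e − u = e − e ρ_c/ρ_m = e (ρ_m − ρ_c)/ρ_m.
e = Δ ρ_m/(ρ_m − ρ_c) = 0.604 km × 3360/670 = 3.03 km.

3.03 km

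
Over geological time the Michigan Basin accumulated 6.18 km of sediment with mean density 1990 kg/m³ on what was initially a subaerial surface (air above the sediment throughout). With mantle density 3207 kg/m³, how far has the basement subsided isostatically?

Subaerial load: s = t ρ_sed / ρ_m = 6.18 km × 1990/3207 = 3.83 km.

3.83 km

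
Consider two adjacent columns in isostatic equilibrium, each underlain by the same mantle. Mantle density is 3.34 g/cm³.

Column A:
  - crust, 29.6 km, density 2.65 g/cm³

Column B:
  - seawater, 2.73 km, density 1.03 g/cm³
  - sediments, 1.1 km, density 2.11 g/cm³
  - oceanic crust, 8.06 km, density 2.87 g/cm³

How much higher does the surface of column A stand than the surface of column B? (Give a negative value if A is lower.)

2.69 km

For any compensation level in the mantle, the mantle terms cancel and isostasy reduces to e = (Σt_A − Σt_B) − (Σ(ρt)_A − Σ(ρt)_B) / ρ_m.
Σt_A = 29.6 km; Σt_B = 11.89 km; Σ(ρt)_A = 78.44; Σ(ρt)_B = 28.2651 (in km·g/cm³).
e = (29.6 − 11.89) − (78.44 − 28.2651) / 3.34 = 2.69 km.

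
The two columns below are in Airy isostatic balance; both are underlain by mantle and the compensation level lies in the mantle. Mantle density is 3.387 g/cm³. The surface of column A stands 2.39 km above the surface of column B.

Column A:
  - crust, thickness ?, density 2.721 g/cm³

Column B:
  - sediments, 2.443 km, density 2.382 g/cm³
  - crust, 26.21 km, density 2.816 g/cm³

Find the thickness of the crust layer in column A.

38.3 km

Take the compensation level at the base of the deeper column (depth z_c below the surface of column A) and equate Σ ρ_i t_i down to z_c; mantle fills any gap and the z_c terms cancel.
Column A: x×2.721 + (z_c − 0 − x)×3.387
Column B: 2.39×0 + 2.443×2.382 + 26.21×2.816 + (z_c − 2.39 − 28.653)×3.387
The z_c×3.387 term appears on both sides and cancels. Collect the known terms of each column as K = Σ(ρt)_known − 3.387 × (depth of known layers): K_A = 0 − 3.387×0 = 0; K_B = 79.626586 − 3.387×(2.39 + 28.653) = −25.516055.
Balance: K_A − x×(3.387 − 2.721) = K_B, so x = (K_A − K_B)/(3.387 − 2.721) = 25.5161/0.666 = 38.3 km.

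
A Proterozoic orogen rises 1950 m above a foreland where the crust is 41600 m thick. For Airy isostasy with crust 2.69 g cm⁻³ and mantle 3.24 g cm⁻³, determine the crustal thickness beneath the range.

53100 m

Root depth r = h ρ_c / (ρ_m − ρ_c) = 1950 m × 2.69 / 0.55 = 9537 m.
Total thickness = T + h + r = 41600 m + 1950 m + 9537 m = 53100 m.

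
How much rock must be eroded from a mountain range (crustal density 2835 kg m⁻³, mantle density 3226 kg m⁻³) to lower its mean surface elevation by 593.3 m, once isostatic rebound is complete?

4900 m

Net drop Δ = e − u = e − e ρ_c/ρ_m = e (ρ_m − ρ_c)/ρ_m.
e = Δ ρ_m/(ρ_m − ρ_c) = 593.3 m × 3226/391 = 4900 m.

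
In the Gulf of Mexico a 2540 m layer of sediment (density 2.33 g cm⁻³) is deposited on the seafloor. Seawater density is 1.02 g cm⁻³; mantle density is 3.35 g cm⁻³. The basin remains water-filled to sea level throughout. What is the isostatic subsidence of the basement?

1430 m

Submarine loading: the sediment displaces seawater, and the subsidence is in turn flooded, so s (ρ_m − ρ_w) = t (ρ_sed − ρ_w).
s = 2540 m × (2.33 − 1.02) / (3.35 − 1.02) = 1430 m.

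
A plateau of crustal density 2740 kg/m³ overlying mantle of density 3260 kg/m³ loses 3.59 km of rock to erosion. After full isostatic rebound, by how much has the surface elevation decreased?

0.573 km

Rebound u = e ρ_c/ρ_m = 3.59 km × 2740/3260 = 3.017 km.
Net surface drop = e − u = 3.59 km − 3.017 km = e (ρ_m − ρ_c)/ρ_m = 0.573 km.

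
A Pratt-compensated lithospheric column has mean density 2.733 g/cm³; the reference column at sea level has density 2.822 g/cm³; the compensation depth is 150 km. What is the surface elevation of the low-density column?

4.88 km

ρ_ref D = ρ (D + h) → h = D (ρ_ref − ρ)/ρ.
h = 150 km × (2.822 − 2.733)/2.733 = 4.88 km.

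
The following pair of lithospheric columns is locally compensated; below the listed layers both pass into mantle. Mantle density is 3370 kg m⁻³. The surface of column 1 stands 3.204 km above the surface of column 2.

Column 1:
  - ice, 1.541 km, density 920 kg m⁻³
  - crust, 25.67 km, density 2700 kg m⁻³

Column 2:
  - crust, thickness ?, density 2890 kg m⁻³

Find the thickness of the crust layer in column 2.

21.2 km

Take the compensation level at the base of the deeper column (depth z_c below the surface of column 1) and equate Σ ρ_i t_i down to z_c; mantle fills any gap and the z_c terms cancel.
Column 1: 1.541×920 + 25.67×2700 + (z_c − 27.211)×3370
Column 2: 3.204×0 + x×2890 + (z_c − 3.204 − 0 − x)×3370
The z_c×3370 term appears on both sides and cancels. Collect the known terms of each column as K = Σ(ρt)_known − 3370 × (depth of known layers): K_1 = 70726.72 − 3370×27.211 = −20974.35; K_2 = 0 − 3370×(3.204 + 0) = −10797.48.
Balance: K_1 = K_2 − x×(3370 − 2890), so x = (K_2 − K_1)/(3370 − 2890) = 10176.9/480 = 21.2 km.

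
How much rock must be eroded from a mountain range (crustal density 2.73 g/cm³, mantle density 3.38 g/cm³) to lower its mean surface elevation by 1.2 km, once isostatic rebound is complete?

Net drop Δ = e − u = e − e ρ_c/ρ_m = e (ρ_m − ρ_c)/ρ_m.
e = Δ ρ_m/(ρ_m − ρ_c) = 1.2 km × 3.38/0.65 = 6.24 km.

6.24 km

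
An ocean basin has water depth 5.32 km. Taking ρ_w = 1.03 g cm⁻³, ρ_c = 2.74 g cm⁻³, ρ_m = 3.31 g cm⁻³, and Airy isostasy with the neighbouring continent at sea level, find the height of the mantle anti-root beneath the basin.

Balancing pressure at the compensation depth: replacing crust with seawater at the top is compensated by replacing crust with mantle at the base: d (ρ_c − ρ_w) = a (ρ_m − ρ_c).
a = d (ρ_c − ρ_w)/(ρ_m − ρ_c) = 5.32 km × 1.71/0.57 = 16 km.

16 km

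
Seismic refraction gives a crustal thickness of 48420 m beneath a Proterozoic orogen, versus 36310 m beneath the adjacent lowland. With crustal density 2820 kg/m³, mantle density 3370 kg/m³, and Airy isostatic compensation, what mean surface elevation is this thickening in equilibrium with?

Excess crust Δ = 48420 m − 36310 m = 12110 m, split between elevation h and root r with h + r = Δ.
Airy balance ρ_c h = (ρ_m − ρ_c) r gives r = h ρ_c/(ρ_m − ρ_c), so h (1 + ρ_c/(ρ_m − ρ_c)) = Δ, i.e. h = Δ (ρ_m − ρ_c)/ρ_m.
h = 12110 m × 550/3370 = 1980 m.

1980 m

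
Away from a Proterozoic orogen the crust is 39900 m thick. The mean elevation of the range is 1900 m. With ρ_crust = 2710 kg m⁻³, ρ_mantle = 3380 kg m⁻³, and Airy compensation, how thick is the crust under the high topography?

Root depth r = h ρ_c / (ρ_m − ρ_c) = 1900 m × 2710 / 670 = 7685 m.
Total thickness = T + h + r = 39900 m + 1900 m + 7685 m = 49500 m.

49500 m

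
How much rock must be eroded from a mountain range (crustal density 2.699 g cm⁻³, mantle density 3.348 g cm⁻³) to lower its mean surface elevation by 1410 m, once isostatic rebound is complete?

Net drop Δ = e − u = e − e ρ_c/ρ_m = e (ρ_m − ρ_c)/ρ_m.
e = Δ ρ_m/(ρ_m − ρ_c) = 1410 m × 3.348/0.649 = 7270 m.

7270 m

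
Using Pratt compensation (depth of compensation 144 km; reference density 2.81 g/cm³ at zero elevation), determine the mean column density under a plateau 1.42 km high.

Pratt balance: ρ_ref D = ρ (D + h).
ρ = ρ_ref D/(D + h) = 2.81 × 144 km/(144 km + 1.42 km) = 2.78 g/cm³.

2.78 g/cm³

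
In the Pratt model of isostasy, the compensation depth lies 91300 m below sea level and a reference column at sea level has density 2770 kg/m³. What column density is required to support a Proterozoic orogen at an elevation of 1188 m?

Pratt balance: ρ_ref D = ρ (D + h).
ρ = ρ_ref D/(D + h) = 2770 × 91300 m/(91300 m + 1188 m) = 2730 kg/m³.

2730 kg/m³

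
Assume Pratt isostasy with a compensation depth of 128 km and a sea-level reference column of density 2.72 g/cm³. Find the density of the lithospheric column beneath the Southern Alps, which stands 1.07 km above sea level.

Pratt balance: ρ_ref D = ρ (D + h).
ρ = ρ_ref D/(D + h) = 2.72 × 128 km/(128 km + 1.07 km) = 2.7 g/cm³.

2.7 g/cm³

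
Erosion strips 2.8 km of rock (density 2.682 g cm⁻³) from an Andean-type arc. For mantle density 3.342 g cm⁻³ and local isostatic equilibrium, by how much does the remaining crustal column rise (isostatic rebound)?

Unloading: uplift u = e ρ_c/ρ_m = 2.8 km × 2.682/3.342 = 2.25 km.

2.25 km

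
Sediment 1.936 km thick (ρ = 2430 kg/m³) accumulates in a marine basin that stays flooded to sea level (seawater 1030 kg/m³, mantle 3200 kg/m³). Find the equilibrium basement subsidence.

Submarine loading: the sediment displaces seawater, and the subsidence is in turn flooded, so s (ρ_m − ρ_w) = t (ρ_sed − ρ_w).
s = 1.936 km × (2430 − 1030) / (3200 − 1030) = 1.25 km.

1.25 km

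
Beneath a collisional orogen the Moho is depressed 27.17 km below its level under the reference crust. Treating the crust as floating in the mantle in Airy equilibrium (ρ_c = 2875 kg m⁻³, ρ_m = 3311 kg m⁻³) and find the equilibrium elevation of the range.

4.12 km

Equating mass per unit area of the two columns: ρ_c h = (ρ_m − ρ_c) r.
h = r (ρ_m − ρ_c) / ρ_c = 27.17 km × (3311 − 2875) / 2875 = 4.12 km.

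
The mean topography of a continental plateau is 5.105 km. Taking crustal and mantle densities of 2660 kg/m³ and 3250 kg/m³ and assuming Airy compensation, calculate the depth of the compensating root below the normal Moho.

Isostatic balance requires: the weight of the topography is balanced by the buoyancy of the root, ρ_c h = (ρ_m − ρ_c) r.
r = h · ρ_c / (ρ_m − ρ_c) = 5.105 km × 2660 / (3250 − 2660) = 23 km.

23 km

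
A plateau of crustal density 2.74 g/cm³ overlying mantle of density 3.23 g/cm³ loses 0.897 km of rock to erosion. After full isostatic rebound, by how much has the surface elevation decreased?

0.136 km

Rebound u = e ρ_c/ρ_m = 0.897 km × 2.74/3.23 = 0.7609 km.
Net surface drop = e − u = 0.897 km − 0.7609 km = e (ρ_m − ρ_c)/ρ_m = 0.136 km.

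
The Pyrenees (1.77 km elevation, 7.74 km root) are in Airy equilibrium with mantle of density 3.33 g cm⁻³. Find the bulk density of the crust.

2.71 g cm⁻³

ρ_c h = (ρ_m − ρ_c) r → ρ_c (h + r) = ρ_m r → ρ_c = ρ_m r / (h + r).
ρ_c = 3.33 × 7.74 km / (1.77 km + 7.74 km) = 2.71 g cm⁻³.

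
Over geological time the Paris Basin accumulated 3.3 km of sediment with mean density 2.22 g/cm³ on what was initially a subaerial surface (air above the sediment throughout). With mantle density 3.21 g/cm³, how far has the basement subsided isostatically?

Subaerial load: s = t ρ_sed / ρ_m = 3.3 km × 2.22/3.21 = 2.28 km.

2.28 km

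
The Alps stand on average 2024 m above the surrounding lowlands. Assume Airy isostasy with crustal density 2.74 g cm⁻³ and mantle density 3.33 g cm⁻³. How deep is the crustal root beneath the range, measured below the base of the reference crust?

Balancing pressure at the compensation depth: the weight of the topography is balanced by the buoyancy of the root, ρ_c h = (ρ_m − ρ_c) r.
r = h · ρ_c / (ρ_m − ρ_c) = 2024 m × 2.74 / (3.33 − 2.74) = 9400 m.

9400 m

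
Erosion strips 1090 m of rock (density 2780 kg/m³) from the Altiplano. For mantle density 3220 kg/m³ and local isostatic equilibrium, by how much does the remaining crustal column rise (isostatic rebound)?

Unloading: uplift u = e ρ_c/ρ_m = 1090 m × 2780/3220 = 941 m.

941 m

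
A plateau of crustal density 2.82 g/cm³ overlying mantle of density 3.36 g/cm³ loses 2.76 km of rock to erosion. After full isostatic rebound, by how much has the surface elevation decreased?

0.444 km

Rebound u = e ρ_c/ρ_m = 2.76 km × 2.82/3.36 = 2.316 km.
Net surface drop = e − u = 2.76 km − 2.316 km = e (ρ_m − ρ_c)/ρ_m = 0.444 km.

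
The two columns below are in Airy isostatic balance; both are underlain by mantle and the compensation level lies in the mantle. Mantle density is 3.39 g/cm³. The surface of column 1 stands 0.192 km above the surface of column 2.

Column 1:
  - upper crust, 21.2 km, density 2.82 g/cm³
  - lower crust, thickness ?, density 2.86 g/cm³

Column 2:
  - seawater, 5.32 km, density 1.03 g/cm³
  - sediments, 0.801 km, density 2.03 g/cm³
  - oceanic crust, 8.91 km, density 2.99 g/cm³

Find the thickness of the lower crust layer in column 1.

10.9 km

Take the compensation level at the base of the deeper column (depth z_c below the surface of column 1) and equate Σ ρ_i t_i down to z_c; mantle fills any gap and the z_c terms cancel.
Column 1: 21.2×2.82 + x×2.86 + (z_c − 21.2 − x)×3.39
Column 2: 0.192×0 + 5.32×1.03 + 0.801×2.03 + 8.91×2.99 + (z_c − 0.192 − 15.031)×3.39
The z_c×3.39 term appears on both sides and cancels. Collect the known terms of each column as K = Σ(ρt)_known − 3.39 × (depth of known layers): K_1 = 59.784 − 3.39×21.2 = −12.084; K_2 = 33.74653 − 3.39×(0.192 + 15.031) = −17.85944.
Balance: K_1 − x×(3.39 − 2.86) = K_2, so x = (K_1 − K_2)/(3.39 − 2.86) = 5.77544/0.53 = 10.9 km.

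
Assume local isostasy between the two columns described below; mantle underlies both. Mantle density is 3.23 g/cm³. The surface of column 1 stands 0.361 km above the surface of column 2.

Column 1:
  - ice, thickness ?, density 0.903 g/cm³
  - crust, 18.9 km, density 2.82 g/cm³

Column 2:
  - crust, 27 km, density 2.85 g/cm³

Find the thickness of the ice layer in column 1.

1.58 km

Take the compensation level at the base of the deeper column (depth z_c below the surface of column 1) and equate Σ ρ_i t_i down to z_c; mantle fills any gap and the z_c terms cancel.
Column 1: x×0.903 + 18.9×2.82 + (z_c − 18.9 − x)×3.23
Column 2: 0.361×0 + 27×2.85 + (z_c − 0.361 − 27)×3.23
The z_c×3.23 term appears on both sides and cancels. Collect the known terms of each column as K = Σ(ρt)_known − 3.23 × (depth of known layers): K_1 = 53.298 − 3.23×18.9 = −7.749; K_2 = 76.95 − 3.23×(0.361 + 27) = −11.42603.
Balance: K_1 − x×(3.23 − 0.903) = K_2, so x = (K_1 − K_2)/(3.23 − 0.903) = 3.67703/2.327 = 1.58 km.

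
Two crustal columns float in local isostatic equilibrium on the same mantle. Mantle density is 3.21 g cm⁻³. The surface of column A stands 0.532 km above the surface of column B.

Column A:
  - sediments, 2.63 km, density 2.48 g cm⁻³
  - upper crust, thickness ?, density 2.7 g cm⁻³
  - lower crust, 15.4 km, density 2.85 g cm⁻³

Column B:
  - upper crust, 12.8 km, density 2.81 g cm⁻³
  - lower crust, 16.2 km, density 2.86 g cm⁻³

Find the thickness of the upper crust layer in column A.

9.87 km

Take the compensation level at the base of the deeper column (depth z_c below the surface of column A) and equate Σ ρ_i t_i down to z_c; mantle fills any gap and the z_c terms cancel.
Column A: 2.63×2.48 + x×2.7 + 15.4×2.85 + (z_c − 18.03 − x)×3.21
Column B: 0.532×0 + 12.8×2.81 + 16.2×2.86 + (z_c − 0.532 − 29)×3.21
The z_c×3.21 term appears on both sides and cancels. Collect the known terms of each column as K = Σ(ρt)_known − 3.21 × (depth of known layers): K_A = 50.4124 − 3.21×18.03 = −7.4639; K_B = 82.3 − 3.21×(0.532 + 29) = −12.49772.
Balance: K_A − x×(3.21 − 2.7) = K_B, so x = (K_A − K_B)/(3.21 − 2.7) = 5.03382/0.51 = 9.87 km.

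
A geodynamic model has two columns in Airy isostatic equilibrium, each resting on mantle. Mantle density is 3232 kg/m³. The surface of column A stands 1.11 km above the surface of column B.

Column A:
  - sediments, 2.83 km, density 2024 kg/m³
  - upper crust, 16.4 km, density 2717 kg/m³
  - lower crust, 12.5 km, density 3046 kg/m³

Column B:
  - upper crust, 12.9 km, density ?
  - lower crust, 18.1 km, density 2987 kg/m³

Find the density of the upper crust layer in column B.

2750 kg/m³

Take the compensation level at the base of the deeper column (depth z_c below the surface of column A) and equate Σ ρ_i t_i down to z_c; mantle fills any gap and the z_c terms cancel.
Column A: 2.83×2024 + 16.4×2717 + 12.5×3046 + (z_c − 31.73)×3232
Column B: 1.11×0 + 12.9×ρ + 18.1×2987 + (z_c − 1.11 − 31)×3232
The z_c×3232 term appears on both sides and cancels. Collect the known terms of each column as K = Σ(ρt)_known − 3232 × (depth of known layers): K_A = 88361.72 − 3232×31.73 = −14189.64; K_B = 54064.7 − 3232×(1.11 + 31) = −49714.82.
Balance: K_A = K_B + 12.9×ρ, so ρ = (K_A − K_B)/12.9 = 35525.2/12.9 = 2750 kg/m³.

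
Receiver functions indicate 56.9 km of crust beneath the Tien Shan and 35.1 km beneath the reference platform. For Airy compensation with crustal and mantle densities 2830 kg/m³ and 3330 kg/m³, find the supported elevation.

Excess crust Δ = 56.9 km − 35.1 km = 21.8 km, split between elevation h and root r with h + r = Δ.
Airy balance ρ_c h = (ρ_m − ρ_c) r gives r = h ρ_c/(ρ_m − ρ_c), so h (1 + ρ_c/(ρ_m − ρ_c)) = Δ, i.e. h = Δ (ρ_m − ρ_c)/ρ_m.
h = 21.8 km × 500/3330 = 3.27 km.

3.27 km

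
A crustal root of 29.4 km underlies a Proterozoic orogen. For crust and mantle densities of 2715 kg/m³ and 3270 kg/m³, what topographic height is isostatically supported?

By Archimedes' principle applied to the lithosphere: ρ_c h = (ρ_m − ρ_c) r.
h = r (ρ_m − ρ_c) / ρ_c = 29.4 km × (3270 − 2715) / 2715 = 6.01 km.

6.01 km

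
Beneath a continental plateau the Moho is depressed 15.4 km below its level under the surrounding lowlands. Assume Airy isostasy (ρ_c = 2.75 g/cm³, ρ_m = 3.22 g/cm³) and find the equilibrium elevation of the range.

2.63 km

Balancing pressure at the compensation depth: ρ_c h = (ρ_m − ρ_c) r.
h = r (ρ_m − ρ_c) / ρ_c = 15.4 km × (3.22 − 2.75) / 2.75 = 2.63 km.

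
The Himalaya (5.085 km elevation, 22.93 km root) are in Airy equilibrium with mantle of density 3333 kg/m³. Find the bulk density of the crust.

2730 kg/m³

ρ_c h = (ρ_m − ρ_c) r → ρ_c (h + r) = ρ_m r → ρ_c = ρ_m r / (h + r).
ρ_c = 3333 × 22.93 km / (5.085 km + 22.93 km) = 2730 kg/m³.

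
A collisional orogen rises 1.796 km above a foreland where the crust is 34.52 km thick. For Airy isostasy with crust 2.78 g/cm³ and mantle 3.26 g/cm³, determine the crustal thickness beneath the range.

46.7 km

Root depth r = h ρ_c / (ρ_m − ρ_c) = 1.796 km × 2.78 / 0.48 = 10.4 km.
Total thickness = T + h + r = 34.52 km + 1.796 km + 10.4 km = 46.7 km.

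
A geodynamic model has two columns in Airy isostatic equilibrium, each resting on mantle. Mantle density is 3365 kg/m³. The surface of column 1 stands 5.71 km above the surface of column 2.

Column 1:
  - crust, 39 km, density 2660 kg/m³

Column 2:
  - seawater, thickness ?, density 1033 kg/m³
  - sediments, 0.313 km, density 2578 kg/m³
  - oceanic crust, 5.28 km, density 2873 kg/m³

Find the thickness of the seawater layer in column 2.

2.33 km

Take the compensation level at the base of the deeper column (depth z_c below the surface of column 1) and equate Σ ρ_i t_i down to z_c; mantle fills any gap and the z_c terms cancel.
Column 1: 39×2660 + (z_c − 39)×3365
Column 2: 5.71×0 + x×1033 + 0.313×2578 + 5.28×2873 + (z_c − 5.71 − 5.593 − x)×3365
The z_c×3365 term appears on both sides and cancels. Collect the known terms of each column as K = Σ(ρt)_known − 3365 × (depth of known layers): K_1 = 103740 − 3365×39 = −27495; K_2 = 15976.354 − 3365×(5.71 + 5.593) = −22058.241.
Balance: K_1 = K_2 − x×(3365 − 1033), so x = (K_2 − K_1)/(3365 − 1033) = 5436.76/2332 = 2.33 km.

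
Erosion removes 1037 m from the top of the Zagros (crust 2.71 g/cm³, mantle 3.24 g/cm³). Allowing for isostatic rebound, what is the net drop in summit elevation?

Rebound u = e ρ_c/ρ_m = 1037 m × 2.71/3.24 = 867.4 m.
Net surface drop = e − u = 1037 m − 867.4 m = e (ρ_m − ρ_c)/ρ_m = 170 m.

170 m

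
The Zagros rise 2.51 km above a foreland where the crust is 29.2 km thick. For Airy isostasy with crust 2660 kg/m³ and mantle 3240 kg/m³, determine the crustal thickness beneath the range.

Root depth r = h ρ_c / (ρ_m − ρ_c) = 2.51 km × 2660 / 580 = 11.51 km.
Total thickness = T + h + r = 29.2 km + 2.51 km + 11.51 km = 43.2 km.

43.2 km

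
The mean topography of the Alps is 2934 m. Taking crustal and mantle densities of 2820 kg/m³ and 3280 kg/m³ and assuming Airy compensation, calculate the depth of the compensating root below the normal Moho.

18000 m

Isostatic balance requires: the weight of the topography is balanced by the buoyancy of the root, ρ_c h = (ρ_m − ρ_c) r.
r = h · ρ_c / (ρ_m − ρ_c) = 2934 m × 2820 / (3280 − 2820) = 18000 m.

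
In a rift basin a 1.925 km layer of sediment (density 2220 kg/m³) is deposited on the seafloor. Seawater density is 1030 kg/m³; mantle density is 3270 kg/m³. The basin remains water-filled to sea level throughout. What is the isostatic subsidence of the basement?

Submarine loading: the sediment displaces seawater, and the subsidence is in turn flooded, so s (ρ_m − ρ_w) = t (ρ_sed − ρ_w).
s = 1.925 km × (2220 − 1030) / (3270 − 1030) = 1.02 km.

1.02 km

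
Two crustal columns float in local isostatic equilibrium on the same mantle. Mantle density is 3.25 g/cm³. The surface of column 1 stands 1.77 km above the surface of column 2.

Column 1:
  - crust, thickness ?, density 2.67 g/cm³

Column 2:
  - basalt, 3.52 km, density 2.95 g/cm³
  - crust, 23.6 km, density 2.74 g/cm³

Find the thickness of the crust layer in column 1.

32.5 km

Take the compensation level at the base of the deeper column (depth z_c below the surface of column 1) and equate Σ ρ_i t_i down to z_c; mantle fills any gap and the z_c terms cancel.
Column 1: x×2.67 + (z_c − 0 − x)×3.25
Column 2: 1.77×0 + 3.52×2.95 + 23.6×2.74 + (z_c − 1.77 − 27.12)×3.25
The z_c×3.25 term appears on both sides and cancels. Collect the known terms of each column as K = Σ(ρt)_known − 3.25 × (depth of known layers): K_1 = 0 − 3.25×0 = 0; K_2 = 75.048 − 3.25×(1.77 + 27.12) = −18.8445.
Balance: K_1 − x×(3.25 − 2.67) = K_2, so x = (K_1 − K_2)/(3.25 − 2.67) = 18.8445/0.58 = 32.5 km.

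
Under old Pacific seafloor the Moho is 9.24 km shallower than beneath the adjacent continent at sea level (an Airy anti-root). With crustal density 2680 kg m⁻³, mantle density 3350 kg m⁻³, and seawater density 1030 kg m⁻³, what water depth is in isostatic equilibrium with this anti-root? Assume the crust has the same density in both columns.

Replacing a thickness d of crust by seawater at the top must be balanced by replacing crust with mantle at the base: d (ρ_c − ρ_w) = a (ρ_m − ρ_c).
d = a (ρ_m − ρ_c)/(ρ_c − ρ_w) = 9.24 km × 670/1650 = 3.75 km.

3.75 km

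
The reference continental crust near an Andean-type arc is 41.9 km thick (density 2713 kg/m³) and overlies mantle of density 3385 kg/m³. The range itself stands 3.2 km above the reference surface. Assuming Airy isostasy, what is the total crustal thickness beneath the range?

Root depth r = h ρ_c / (ρ_m − ρ_c) = 3.2 km × 2713 / 672 = 12.92 km.
Total thickness = T + h + r = 41.9 km + 3.2 km + 12.92 km = 58 km.

58 km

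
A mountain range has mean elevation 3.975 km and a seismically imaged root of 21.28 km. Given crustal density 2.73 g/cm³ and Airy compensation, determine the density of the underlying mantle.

Airy balance: ρ_c h = (ρ_m − ρ_c) r → ρ_m = ρ_c (1 + h/r).
ρ_m = 2.73 × (1 + 3.975 km/21.28 km) = 3.24 g/cm³.

3.24 g/cm³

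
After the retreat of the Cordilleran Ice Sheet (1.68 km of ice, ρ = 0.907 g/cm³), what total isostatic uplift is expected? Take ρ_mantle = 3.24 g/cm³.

0.47 km

Removing the load lets mantle flow back in; uplift u satisfies ρ_ice t = ρ_m u.
u = t ρ_ice/ρ_m = 1.68 km × 0.907/3.24 = 0.47 km.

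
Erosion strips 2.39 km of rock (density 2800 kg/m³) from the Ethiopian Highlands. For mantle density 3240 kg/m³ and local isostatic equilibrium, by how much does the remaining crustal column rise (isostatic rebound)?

Unloading: uplift u = e ρ_c/ρ_m = 2.39 km × 2800/3240 = 2.07 km.

2.07 km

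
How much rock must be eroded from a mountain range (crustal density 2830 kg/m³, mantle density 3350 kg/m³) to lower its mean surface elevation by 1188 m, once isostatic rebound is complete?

7650 m

Net drop Δ = e − u = e − e ρ_c/ρ_m = e (ρ_m − ρ_c)/ρ_m.
e = Δ ρ_m/(ρ_m − ρ_c) = 1188 m × 3350/520 = 7650 m.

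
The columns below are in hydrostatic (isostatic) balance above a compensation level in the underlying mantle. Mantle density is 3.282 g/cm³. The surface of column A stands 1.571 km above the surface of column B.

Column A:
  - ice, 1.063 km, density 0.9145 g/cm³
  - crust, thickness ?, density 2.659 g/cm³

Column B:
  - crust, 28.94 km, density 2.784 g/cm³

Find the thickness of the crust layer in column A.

Take the compensation level at the base of the deeper column (depth z_c below the surface of column A) and equate Σ ρ_i t_i down to z_c; mantle fills any gap and the z_c terms cancel.
Column A: 1.063×0.9145 + x×2.659 + (z_c − 1.063 − x)×3.282
Column B: 1.571×0 + 28.94×2.784 + (z_c − 1.571 − 28.94)×3.282
The z_c×3.282 term appears on both sides and cancels. Collect the known terms of each column as K = Σ(ρt)_known − 3.282 × (depth of known layers): K_A = 0.9721135 − 3.282×1.063 = −2.5166525; K_B = 80.56896 − 3.282×(1.571 + 28.94) = −19.568142.
Balance: K_A − x×(3.282 − 2.659) = K_B, so x = (K_A − K_B)/(3.282 − 2.659) = 17.0515/0.623 = 27.4 km.

27.4 km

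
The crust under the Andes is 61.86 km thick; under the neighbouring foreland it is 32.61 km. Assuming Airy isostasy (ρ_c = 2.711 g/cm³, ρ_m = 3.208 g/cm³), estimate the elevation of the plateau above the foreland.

Excess crust Δ = 61.86 km − 32.61 km = 29.25 km, split between elevation h and root r with h + r = Δ.
Airy balance ρ_c h = (ρ_m − ρ_c) r gives r = h ρ_c/(ρ_m − ρ_c), so h (1 + ρ_c/(ρ_m − ρ_c)) = Δ, i.e. h = Δ (ρ_m − ρ_c)/ρ_m.
h = 29.25 km × 0.497/3.208 = 4.53 km.

4.53 km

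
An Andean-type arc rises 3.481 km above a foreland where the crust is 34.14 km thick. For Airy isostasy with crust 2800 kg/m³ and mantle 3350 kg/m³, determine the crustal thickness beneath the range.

Root depth r = h ρ_c / (ρ_m − ρ_c) = 3.481 km × 2800 / 550 = 17.72 km.
Total thickness = T + h + r = 34.14 km + 3.481 km + 17.72 km = 55.3 km.

55.3 km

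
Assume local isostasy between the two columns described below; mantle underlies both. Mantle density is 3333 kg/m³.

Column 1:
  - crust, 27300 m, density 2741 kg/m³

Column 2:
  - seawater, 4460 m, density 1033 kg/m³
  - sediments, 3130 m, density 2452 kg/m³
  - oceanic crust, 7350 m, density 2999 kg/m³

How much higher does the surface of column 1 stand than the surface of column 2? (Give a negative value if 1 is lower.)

For any compensation level in the mantle, the mantle terms cancel and isostasy reduces to e = (Σt_1 − Σt_2) − (Σ(ρt)_1 − Σ(ρt)_2) / ρ_m.
Σt_1 = 27300 m; Σt_2 = 14940 m; Σ(ρt)_1 = 74829300; Σ(ρt)_2 = 34324590 (in m·kg/m³).
e = (27300 − 14940) − (74829300 − 34324590) / 3333 = 207 m.

207 m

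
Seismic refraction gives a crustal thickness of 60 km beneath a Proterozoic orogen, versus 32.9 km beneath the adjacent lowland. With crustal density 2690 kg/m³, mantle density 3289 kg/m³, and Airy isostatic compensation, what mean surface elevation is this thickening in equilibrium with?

Excess crust Δ = 60 km − 32.9 km = 27.1 km, split between elevation h and root r with h + r = Δ.
Airy balance ρ_c h = (ρ_m − ρ_c) r gives r = h ρ_c/(ρ_m − ρ_c), so h (1 + ρ_c/(ρ_m − ρ_c)) = Δ, i.e. h = Δ (ρ_m − ρ_c)/ρ_m.
h = 27.1 km × 599/3289 = 4.94 km.

4.94 km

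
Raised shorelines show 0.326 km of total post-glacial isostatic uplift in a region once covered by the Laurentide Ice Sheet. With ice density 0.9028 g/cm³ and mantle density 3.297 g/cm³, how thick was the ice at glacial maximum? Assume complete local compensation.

1.19 km

u = t ρ_ice/ρ_m → t = u ρ_m/ρ_ice = 0.326 km × 3.297/0.9028 = 1.19 km.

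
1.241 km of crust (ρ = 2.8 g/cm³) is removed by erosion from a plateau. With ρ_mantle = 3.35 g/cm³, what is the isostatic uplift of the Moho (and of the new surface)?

Unloading: uplift u = e ρ_c/ρ_m = 1.241 km × 2.8/3.35 = 1.04 km.

1.04 km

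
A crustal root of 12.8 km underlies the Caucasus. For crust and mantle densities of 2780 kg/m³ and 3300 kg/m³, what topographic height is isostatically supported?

Equating mass per unit area of the two columns: ρ_c h = (ρ_m − ρ_c) r.
h = r (ρ_m − ρ_c) / ρ_c = 12.8 km × (3300 − 2780) / 2780 = 2.39 km.

2.39 km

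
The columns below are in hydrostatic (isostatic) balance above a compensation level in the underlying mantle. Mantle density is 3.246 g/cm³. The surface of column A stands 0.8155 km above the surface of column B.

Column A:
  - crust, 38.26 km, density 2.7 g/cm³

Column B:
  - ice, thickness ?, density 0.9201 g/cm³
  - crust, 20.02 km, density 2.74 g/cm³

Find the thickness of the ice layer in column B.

Take the compensation level at the base of the deeper column (depth z_c below the surface of column A) and equate Σ ρ_i t_i down to z_c; mantle fills any gap and the z_c terms cancel.
Column A: 38.26×2.7 + (z_c − 38.26)×3.246
Column B: 0.8155×0 + x×0.9201 + 20.02×2.74 + (z_c − 0.8155 − 20.02 − x)×3.246
The z_c×3.246 term appears on both sides and cancels. Collect the known terms of each column as K = Σ(ρt)_known − 3.246 × (depth of known layers): K_A = 103.302 − 3.246×38.26 = −20.88996; K_B = 54.8548 − 3.246×(0.8155 + 20.02) = −12.777233.
Balance: K_A = K_B − x×(3.246 − 0.9201), so x = (K_B − K_A)/(3.246 − 0.9201) = 8.11273/2.3259 = 3.49 km.

3.49 km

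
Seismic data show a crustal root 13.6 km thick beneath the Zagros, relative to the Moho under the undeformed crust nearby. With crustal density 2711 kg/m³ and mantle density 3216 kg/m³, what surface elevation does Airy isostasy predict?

Equating mass per unit area of the two columns: ρ_c h = (ρ_m − ρ_c) r.
h = r (ρ_m − ρ_c) / ρ_c = 13.6 km × (3216 − 2711) / 2711 = 2.53 km.

2.53 km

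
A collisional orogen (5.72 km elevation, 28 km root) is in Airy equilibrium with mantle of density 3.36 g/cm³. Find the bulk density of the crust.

2.79 g/cm³

ρ_c h = (ρ_m − ρ_c) r → ρ_c (h + r) = ρ_m r → ρ_c = ρ_m r / (h + r).
ρ_c = 3.36 × 28 km / (5.72 km + 28 km) = 2.79 g/cm³.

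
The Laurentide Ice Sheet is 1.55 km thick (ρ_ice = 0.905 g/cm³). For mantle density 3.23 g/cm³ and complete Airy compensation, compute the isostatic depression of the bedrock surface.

Balancing pressure at the compensation depth: the ice load ρ_ice t is balanced by mantle displaced below, ρ_m s.
s = t ρ_ice / ρ_m = 1.55 km × 0.905/3.23 = 0.434 km.

0.434 km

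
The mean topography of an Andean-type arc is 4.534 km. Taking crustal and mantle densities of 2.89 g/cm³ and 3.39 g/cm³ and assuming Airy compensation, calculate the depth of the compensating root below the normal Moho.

26.2 km

By Archimedes' principle applied to the lithosphere: the weight of the topography is balanced by the buoyancy of the root, ρ_c h = (ρ_m − ρ_c) r.
r = h · ρ_c / (ρ_m − ρ_c) = 4.534 km × 2.89 / (3.39 − 2.89) = 26.2 km.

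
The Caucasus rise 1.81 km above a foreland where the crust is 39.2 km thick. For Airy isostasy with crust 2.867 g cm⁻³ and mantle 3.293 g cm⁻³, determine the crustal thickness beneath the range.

53.2 km

Root depth r = h ρ_c / (ρ_m − ρ_c) = 1.81 km × 2.867 / 0.426 = 12.18 km.
Total thickness = T + h + r = 39.2 km + 1.81 km + 12.18 km = 53.2 km.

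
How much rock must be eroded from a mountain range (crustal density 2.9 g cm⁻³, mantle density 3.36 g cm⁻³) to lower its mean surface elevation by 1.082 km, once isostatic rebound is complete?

7.9 km

Net drop Δ = e − u = e − e ρ_c/ρ_m = e (ρ_m − ρ_c)/ρ_m.
e = Δ ρ_m/(ρ_m − ρ_c) = 1.082 km × 3.36/0.46 = 7.9 km.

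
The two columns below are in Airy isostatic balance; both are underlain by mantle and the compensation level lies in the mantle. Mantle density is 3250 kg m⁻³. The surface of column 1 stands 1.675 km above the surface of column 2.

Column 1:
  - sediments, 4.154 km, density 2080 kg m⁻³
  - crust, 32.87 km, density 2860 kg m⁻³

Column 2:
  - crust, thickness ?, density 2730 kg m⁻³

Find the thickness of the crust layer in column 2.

Take the compensation level at the base of the deeper column (depth z_c below the surface of column 1) and equate Σ ρ_i t_i down to z_c; mantle fills any gap and the z_c terms cancel.
Column 1: 4.154×2080 + 32.87×2860 + (z_c − 37.024)×3250
Column 2: 1.675×0 + x×2730 + (z_c − 1.675 − 0 − x)×3250
The z_c×3250 term appears on both sides and cancels. Collect the known terms of each column as K = Σ(ρt)_known − 3250 × (depth of known layers): K_1 = 102648.52 − 3250×37.024 = −17679.48; K_2 = 0 − 3250×(1.675 + 0) = −5443.75.
Balance: K_1 = K_2 − x×(3250 − 2730), so x = (K_2 − K_1)/(3250 − 2730) = 12235.7/520 = 23.5 km.

23.5 km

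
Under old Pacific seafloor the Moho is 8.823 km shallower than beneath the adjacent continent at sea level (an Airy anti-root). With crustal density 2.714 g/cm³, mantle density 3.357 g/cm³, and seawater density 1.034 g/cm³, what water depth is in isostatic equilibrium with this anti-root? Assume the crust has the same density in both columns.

3.38 km

Replacing a thickness d of crust by seawater at the top must be balanced by replacing crust with mantle at the base: d (ρ_c − ρ_w) = a (ρ_m − ρ_c).
d = a (ρ_m − ρ_c)/(ρ_c − ρ_w) = 8.823 km × 0.643/1.68 = 3.38 km.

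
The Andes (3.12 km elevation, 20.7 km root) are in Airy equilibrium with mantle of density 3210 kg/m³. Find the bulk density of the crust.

2790 kg/m³

ρ_c h = (ρ_m − ρ_c) r → ρ_c (h + r) = ρ_m r → ρ_c = ρ_m r / (h + r).
ρ_c = 3210 × 20.7 km / (3.12 km + 20.7 km) = 2790 kg/m³.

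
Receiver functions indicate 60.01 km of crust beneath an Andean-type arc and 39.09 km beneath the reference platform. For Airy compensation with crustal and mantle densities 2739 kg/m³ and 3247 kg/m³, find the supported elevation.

Excess crust Δ = 60.01 km − 39.09 km = 20.92 km, split between elevation h and root r with h + r = Δ.
Airy balance ρ_c h = (ρ_m − ρ_c) r gives r = h ρ_c/(ρ_m − ρ_c), so h (1 + ρ_c/(ρ_m − ρ_c)) = Δ, i.e. h = Δ (ρ_m − ρ_c)/ρ_m.
h = 20.92 km × 508/3247 = 3.27 km.

3.27 km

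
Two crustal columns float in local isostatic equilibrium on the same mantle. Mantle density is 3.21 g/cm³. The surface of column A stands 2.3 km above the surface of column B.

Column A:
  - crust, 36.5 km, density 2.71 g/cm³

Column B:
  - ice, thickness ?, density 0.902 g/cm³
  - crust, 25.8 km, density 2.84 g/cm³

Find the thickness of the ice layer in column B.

0.572 km

Take the compensation level at the base of the deeper column (depth z_c below the surface of column A) and equate Σ ρ_i t_i down to z_c; mantle fills any gap and the z_c terms cancel.
Column A: 36.5×2.71 + (z_c − 36.5)×3.21
Column B: 2.3×0 + x×0.902 + 25.8×2.84 + (z_c − 2.3 − 25.8 − x)×3.21
The z_c×3.21 term appears on both sides and cancels. Collect the known terms of each column as K = Σ(ρt)_known − 3.21 × (depth of known layers): K_A = 98.915 − 3.21×36.5 = −18.25; K_B = 73.272 − 3.21×(2.3 + 25.8) = −16.929.
Balance: K_A = K_B − x×(3.21 − 0.902), so x = (K_B − K_A)/(3.21 − 0.902) = 1.321/2.308 = 0.572 km.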